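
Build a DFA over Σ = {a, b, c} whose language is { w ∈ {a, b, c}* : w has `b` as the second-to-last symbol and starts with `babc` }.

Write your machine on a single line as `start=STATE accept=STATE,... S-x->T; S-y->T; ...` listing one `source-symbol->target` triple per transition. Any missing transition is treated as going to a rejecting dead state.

Handle the two conditions separately and then intersect. One (13 states) tracks the last 2 symbols read; the other (6 states) tracks whether the input so far still matches the prefix `babc`. Each combined state is a pair, one component from each; accept when both components accept.
With 24 states:
          a    b    c  
>  q0     q1   q2   q3 
   q1     q4   q5   q6 
   q2     q7   q8   q9 
   q3    q10  q11  q12 
   q4     q4   q5   q6 
   q5    q13   q8   q9 
   q6    q10  q11  q12 
   q7     q4  q14   q6 
   q8    q13   q8   q9 
   q9    q10  q11  q12 
   q10    q4   q5   q6 
   q11   q13   q8   q9 
   q12   q10  q11  q12 
   q13    q4   q5   q6 
   q14   q13   q8  q15 
 * q15   q16  q17  q18 
   q16   q19  q20  q21 
   q17   q22  q23  q15 
   q18   q16  q17  q18 
   q19   q19  q20  q21 
   q20   q22  q23  q15 
   q21   q16  q17  q18 
 * q22   q19  q20  q21 
 * q23   q22  q23  q15 
(> = start, * = accepting)

start=q0; accept=q15,q22,q23; q0-a->q1; q0-b->q2; q0-c->q3; q1-a->q4; q1-b->q5; q1-c->q6; q2-a->q7; q2-b->q8; q2-c->q9; q3-a->q10; q3-b->q11; q3-c->q12; q4-a->q4; q4-b->q5; q4-c->q6; q5-a->q13; q5-b->q8; q5-c->q9; q6-a->q10; q6-b->q11; q6-c->q12; q7-a->q4; q7-b->q14; q7-c->q6; q8-a->q13; q8-b->q8; q8-c->q9; q9-a->q10; q9-b->q11; q9-c->q12; q10-a->q4; q10-b->q5; q10-c->q6; q11-a->q13; q11-b->q8; q11-c->q9; q12-a->q10; q12-b->q11; q12-c->q12; q13-a->q4; q13-b->q5; q13-c->q6; q14-a->q13; q14-b->q8; q14-c->q15; q15-a->q16; q15-b->q17; q15-c->q18; q16-a->q19; q16-b->q20; q16-c->q21; q17-a->q22; q17-b->q23; q17-c->q15; q18-a->q16; q18-b->q17; q18-c->q18; q19-a->q19; q19-b->q20; q19-c->q21; q20-a->q22; q20-b->q23; q20-c->q15; q21-a->q16; q21-b->q17; q21-c->q18; q22-a->q19; q22-b->q20; q22-c->q21; q23-a->q22; q23-b->q23; q23-c->q15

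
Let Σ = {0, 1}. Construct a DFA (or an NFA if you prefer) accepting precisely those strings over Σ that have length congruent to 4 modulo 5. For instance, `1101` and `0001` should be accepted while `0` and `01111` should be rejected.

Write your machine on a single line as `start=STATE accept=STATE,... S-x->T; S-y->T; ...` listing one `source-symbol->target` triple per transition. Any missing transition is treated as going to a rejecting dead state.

Only the length mod 5 matters, so use a 5-cycle: from any state, every input symbol moves to the next state, wrapping S4 back to S0. Mark S4 accepting.
5 states suffice.
        0   1  
>  S0   S1  S1 
   S1   S2  S2 
   S2   S3  S3 
   S3   S4  S4 
 * S4   S0  S0 
(> = start, * = accepting)

start=S0; accept=S4; S0-0->S1; S0-1->S1; S1-0->S2; S1-1->S2; S2-0->S3; S2-1->S3; S3-0->S4; S3-1->S4; S4-0->S0; S4-1->S0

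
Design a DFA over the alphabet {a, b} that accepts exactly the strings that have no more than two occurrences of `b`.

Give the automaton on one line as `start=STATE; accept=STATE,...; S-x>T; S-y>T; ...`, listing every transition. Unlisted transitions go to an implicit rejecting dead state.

start=S0; accept=S0,S1,S2; S0-a>S0; S0-b>S1; S1-a>S1; S1-b>S2; S2-a>S2; S2-b>S3; S3-a>S3; S3-b>S3

Count `b`s, saturating at 3: states S0 through S2 mean 0 through 2 `b`s seen; S3 means more than 2. Each `b` increments (capped at S3); other symbols loop. Accept from {S0, S1, S2}.
4 states suffice.
        a   b  
>* S0   S0  S1 
 * S1   S1  S2 
 * S2   S2  S3 
   S3   S3  S3 
(> = start, * = accepting)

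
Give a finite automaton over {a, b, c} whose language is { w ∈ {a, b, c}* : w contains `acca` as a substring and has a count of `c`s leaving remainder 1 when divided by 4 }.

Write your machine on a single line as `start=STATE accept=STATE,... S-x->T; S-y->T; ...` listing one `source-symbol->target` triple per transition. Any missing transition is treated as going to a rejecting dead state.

Handle the two conditions separately and then intersect. One (5 states) tracks whether and how much of `acca` has been seen; the other (4 states) tracks the count of `c`s modulo 4. Each combined state is a pair, one component from each; accept when both components accept.
          a    b    c  
>  s0     s1   s0   s2 
   s1     s1   s0   s3 
   s2     s4   s2   s5 
   s3     s4   s2   s6 
   s4     s4   s2   s7 
   s5     s8   s5   s9 
   s6    s10   s5   s9 
   s7     s8   s5  s11 
   s8     s8   s5  s12 
   s9    s13   s9   s0 
   s10   s10  s10  s14 
   s11   s14   s9   s0 
   s12   s13   s9  s15 
   s13   s13   s9  s16 
   s14   s14  s14  s17 
   s15   s17   s0   s2 
   s16    s1   s0  s18 
   s17   s17  s17  s19 
   s18   s19   s2   s5 
 * s19   s19  s19  s10 
(> = start, * = accepting)

start=s0; accept=s19; s0-a->s1; s0-b->s0; s0-c->s2; s1-a->s1; s1-b->s0; s1-c->s3; s2-a->s4; s2-b->s2; s2-c->s5; s3-a->s4; s3-b->s2; s3-c->s6; s4-a->s4; s4-b->s2; s4-c->s7; s5-a->s8; s5-b->s5; s5-c->s9; s6-a->s10; s6-b->s5; s6-c->s9; s7-a->s8; s7-b->s5; s7-c->s11; s8-a->s8; s8-b->s5; s8-c->s12; s9-a->s13; s9-b->s9; s9-c->s0; s10-a->s10; s10-b->s10; s10-c->s14; s11-a->s14; s11-b->s9; s11-c->s0; s12-a->s13; s12-b->s9; s12-c->s15; s13-a->s13; s13-b->s9; s13-c->s16; s14-a->s14; s14-b->s14; s14-c->s17; s15-a->s17; s15-b->s0; s15-c->s2; s16-a->s1; s16-b->s0; s16-c->s18; s17-a->s17; s17-b->s17; s17-c->s19; s18-a->s19; s18-b->s2; s18-c->s5; s19-a->s19; s19-b->s19; s19-c->s10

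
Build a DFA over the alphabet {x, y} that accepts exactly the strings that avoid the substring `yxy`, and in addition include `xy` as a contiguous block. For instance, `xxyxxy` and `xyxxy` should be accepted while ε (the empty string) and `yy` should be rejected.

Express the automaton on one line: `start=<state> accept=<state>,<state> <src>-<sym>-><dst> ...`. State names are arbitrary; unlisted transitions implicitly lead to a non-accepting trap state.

start=q0 accept=q3,q5,q7 q0-x->q1 q0-y->q2 q1-x->q1 q1-y->q3 q2-x->q4 q2-y->q2 q3-x->q5 q3-y->q3 q4-x->q1 q4-y->q6 q5-x->q7 q5-y->q6 q6-x->q6 q6-y->q6 q7-x->q7 q7-y->q3

Handle the two conditions separately and then intersect. One (4 states) tracks partial matches of the forbidden pattern `yxy`; the other (3 states) tracks whether and how much of `xy` has been seen. Each combined state is a pair, one component from each; accept when both components accept.
        x   y  
>  q0   q1  q2 
   q1   q1  q3 
   q2   q4  q2 
 * q3   q5  q3 
   q4   q1  q6 
 * q5   q7  q6 
   q6   q6  q6 
 * q7   q7  q3 
(> = start, * = accepting)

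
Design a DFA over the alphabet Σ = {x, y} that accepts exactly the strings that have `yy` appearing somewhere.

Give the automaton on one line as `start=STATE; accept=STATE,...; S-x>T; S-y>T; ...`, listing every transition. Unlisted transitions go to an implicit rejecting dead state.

start=q0; accept=q2; q0-x>q0; q0-y>q1; q1-x>q0; q1-y>q2; q2-x>q2; q2-y>q2

States q0..q1 record the length of the longest prefix of `yy` that matches the current input suffix. Reaching q2 means `yy` has been seen, and we stay there forever. Accept from q2.
3 states suffice.
        x   y  
>  q0   q0  q1 
   q1   q0  q2 
 * q2   q2  q2 
(> = start, * = accepting)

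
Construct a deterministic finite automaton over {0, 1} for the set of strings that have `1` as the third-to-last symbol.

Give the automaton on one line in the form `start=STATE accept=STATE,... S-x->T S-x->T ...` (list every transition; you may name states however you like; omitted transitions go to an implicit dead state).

start=q0 accept=q11,q12,q13,q14 q0-0->q1 q0-1->q2 q1-0->q3 q1-1->q4 q2-0->q5 q2-1->q6 q3-0->q7 q3-1->q8 q4-0->q9 q4-1->q10 q5-0->q11 q5-1->q12 q6-0->q13 q6-1->q14 q7-0->q7 q7-1->q8 q8-0->q9 q8-1->q10 q9-0->q11 q9-1->q12 q10-0->q13 q10-1->q14 q11-0->q7 q11-1->q8 q12-0->q9 q12-1->q10 q13-0->q11 q13-1->q12 q14-0->q13 q14-1->q14

A DFA must remember the last 3 symbols (since which symbol is third-to-last isn't known until the input ends). Use one state per possible window of the last ≤3 symbols; accept from those whose window starts with `1`.
15 states suffice.
          0    1  
>  q0     q1   q2 
   q1     q3   q4 
   q2     q5   q6 
   q3     q7   q8 
   q4     q9  q10 
   q5    q11  q12 
   q6    q13  q14 
   q7     q7   q8 
   q8     q9  q10 
   q9    q11  q12 
   q10   q13  q14 
 * q11    q7   q8 
 * q12    q9  q10 
 * q13   q11  q12 
 * q14   q13  q14 
(> = start, * = accepting)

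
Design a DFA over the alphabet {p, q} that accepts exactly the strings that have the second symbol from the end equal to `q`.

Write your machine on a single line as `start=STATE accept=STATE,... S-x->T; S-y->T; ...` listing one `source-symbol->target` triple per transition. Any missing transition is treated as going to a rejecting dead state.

Because acceptance depends on a position counted from the end, the machine has to buffer the most recent 2 symbols. Make each state the string of the last up-to-2 symbols read; on input `x` shift the window left and append `x`. Accept when the buffered window has length 2 and begins with `q`.
With 7 states:
        p   q  
>  S0   S1  S2 
   S1   S3  S4 
   S2   S5  S6 
   S3   S3  S4 
   S4   S5  S6 
 * S5   S3  S4 
 * S6   S5  S6 
(> = start, * = accepting)

start=S0; accept=S5,S6; S0-p->S1; S0-q->S2; S1-p->S3; S1-q->S4; S2-p->S5; S2-q->S6; S3-p->S3; S3-q->S4; S4-p->S5; S4-q->S6; S5-p->S3; S5-q->S4; S6-p->S5; S6-q->S6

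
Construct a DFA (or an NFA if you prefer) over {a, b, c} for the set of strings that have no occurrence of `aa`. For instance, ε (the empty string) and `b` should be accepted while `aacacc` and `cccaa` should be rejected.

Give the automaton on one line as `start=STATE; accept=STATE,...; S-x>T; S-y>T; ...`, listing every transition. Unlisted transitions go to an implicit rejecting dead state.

start=s0; accept=s0,s1; s0-a>s1; s0-b>s0; s0-c>s0; s1-a>s2; s1-b>s0; s1-c>s0; s2-a>s2; s2-b>s2; s2-c>s2

This is the complement of 'contains `aa`'. Use the same substring-matching states — s0 through s2 holding how much of `aa` has just been matched — but flip the accepting set: everything except the trap s2 accepts.
With 3 states:
        a   b   c  
>* s0   s1  s0  s0 
 * s1   s2  s0  s0 
   s2   s2  s2  s2 
(> = start, * = accepting)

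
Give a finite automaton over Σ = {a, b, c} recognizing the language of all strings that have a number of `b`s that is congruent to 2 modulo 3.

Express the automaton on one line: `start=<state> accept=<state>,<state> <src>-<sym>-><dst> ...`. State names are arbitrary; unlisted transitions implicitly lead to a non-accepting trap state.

The only thing that matters is how many `b`s have appeared, reduced mod 3. Use one state per residue: s0 for 0, …, s2 for 2. Reading `b` moves to the next residue; anything else stays put. s2 is accepting.
With 3 states:
        a   b   c  
>  s0   s0  s1  s0 
   s1   s1  s2  s1 
 * s2   s2  s0  s2 
(> = start, * = accepting)

start=s0 accept=s2 s0-a->s0 s0-b->s1 s0-c->s0 s1-a->s1 s1-b->s2 s1-c->s1 s2-a->s2 s2-b->s0 s2-c->s2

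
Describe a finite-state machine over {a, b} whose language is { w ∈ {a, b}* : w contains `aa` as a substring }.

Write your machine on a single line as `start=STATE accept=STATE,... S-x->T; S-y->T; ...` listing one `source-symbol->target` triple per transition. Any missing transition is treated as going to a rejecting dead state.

start=s0; accept=s2; s0-a->s1; s0-b->s0; s1-a->s2; s1-b->s0; s2-a->s2; s2-b->s2

Track how much of `aa` has been matched so far: state s0 is no progress, s2 is the absorbing accept state reached once `aa` has occurred. Intermediate states record partial matches; on a mismatch, fall back to the longest reusable overlap.
With 3 states:
        a   b  
>  s0   s1  s0 
   s1   s2  s0 
 * s2   s2  s2 
(> = start, * = accepting)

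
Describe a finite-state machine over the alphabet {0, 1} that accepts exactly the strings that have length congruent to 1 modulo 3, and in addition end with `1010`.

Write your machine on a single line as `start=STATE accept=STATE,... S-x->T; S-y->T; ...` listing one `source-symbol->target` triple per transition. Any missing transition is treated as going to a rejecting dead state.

Build one automaton per condition and run them in lockstep. One (3 states) tracks the input length modulo 3; the other (5 states) tracks how much of the suffix `1010` has currently been matched. Each combined state is a pair, one component from each; accept when both components accept. Minimizing collapses redundant product states.
        0   1  
>  S0   S1  S2 
   S1   S3  S3 
   S2   S4  S3 
   S3   S0  S0 
   S4   S0  S5 
   S5   S6  S2 
 * S6   S3  S3 
(> = start, * = accepting)

start=S0; accept=S6; S0-0->S1; S0-1->S2; S1-0->S3; S1-1->S3; S2-0->S4; S2-1->S3; S3-0->S0; S3-1->S0; S4-0->S0; S4-1->S5; S5-0->S6; S5-1->S2; S6-0->S3; S6-1->S3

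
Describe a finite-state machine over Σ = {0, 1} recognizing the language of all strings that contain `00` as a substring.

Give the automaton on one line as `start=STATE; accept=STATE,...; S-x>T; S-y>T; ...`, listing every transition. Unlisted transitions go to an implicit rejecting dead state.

Track how much of `00` has been matched so far: state q0 is no progress, q2 is the absorbing accept state reached once `00` has occurred. Intermediate states record partial matches; on a mismatch, fall back to the longest reusable overlap.
3 states suffice.
        0   1  
>  q0   q1  q0 
   q1   q2  q0 
 * q2   q2  q2 
(> = start, * = accepting)

start=q0; accept=q2; q0-0>q1; q0-1>q0; q1-0>q2; q1-1>q0; q2-0>q2; q2-1>q2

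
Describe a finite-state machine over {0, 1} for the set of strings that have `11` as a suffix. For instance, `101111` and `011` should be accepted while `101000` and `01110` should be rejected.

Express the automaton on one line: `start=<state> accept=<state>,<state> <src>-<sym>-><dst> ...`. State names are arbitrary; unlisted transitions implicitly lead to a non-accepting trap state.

Let each state record the length of the longest suffix of the input read so far that is also a prefix of `11`. S1 means the last symbol is `1`; S2 means the last 2 symbols are `11`. Accept only at S2, where the string currently ends in `11`.
3 states suffice.
        0   1  
>  S0   S0  S1 
   S1   S0  S2 
 * S2   S0  S2 
(> = start, * = accepting)

start=S0 accept=S2 S0-0->S0 S0-1->S1 S1-0->S0 S1-1->S2 S2-0->S0 S2-1->S2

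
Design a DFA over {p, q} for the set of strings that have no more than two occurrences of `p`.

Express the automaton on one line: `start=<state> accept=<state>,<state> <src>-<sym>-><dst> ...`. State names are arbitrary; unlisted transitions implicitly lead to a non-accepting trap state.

Count `p`s, saturating at 3: states s0 through s2 mean 0 through 2 `p`s seen; s3 means more than 2. Each `p` increments (capped at s3); other symbols loop. Accept from {s0, s1, s2}.
With 4 states:
        p   q  
>* s0   s1  s0 
 * s1   s2  s1 
 * s2   s3  s2 
   s3   s3  s3 
(> = start, * = accepting)

start=s0 accept=s0,s1,s2 s0-p->s1 s0-q->s0 s1-p->s2 s1-q->s1 s2-p->s3 s2-q->s2 s3-p->s3 s3-q->s3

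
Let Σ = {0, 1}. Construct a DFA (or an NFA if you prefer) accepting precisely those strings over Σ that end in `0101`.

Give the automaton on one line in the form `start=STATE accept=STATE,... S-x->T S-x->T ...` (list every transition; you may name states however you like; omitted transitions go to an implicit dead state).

start=s0 accept=s4 s0-0->s1 s0-1->s0 s1-0->s1 s1-1->s2 s2-0->s3 s2-1->s0 s3-0->s1 s3-1->s4 s4-0->s3 s4-1->s0

Remember how much of `0101` the current input suffix matches. State s0 means no match yet; s1 means the last symbol is `0`; s2 means the last 2 symbols are `01`; s3 means the last 3 symbols are `010`; s4 means the last 4 symbols are `0101`. Only s4 accepts. On a mismatch, fall back to the longest proper suffix that is still a prefix of `0101`.
A 5-state machine:
        0   1  
>  s0   s1  s0 
   s1   s1  s2 
   s2   s3  s0 
   s3   s1  s4 
 * s4   s3  s0 
(> = start, * = accepting)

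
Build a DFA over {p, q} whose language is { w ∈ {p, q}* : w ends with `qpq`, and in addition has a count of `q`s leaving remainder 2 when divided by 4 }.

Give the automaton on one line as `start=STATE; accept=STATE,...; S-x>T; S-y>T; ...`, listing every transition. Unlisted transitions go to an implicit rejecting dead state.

start=S0; accept=S5; S0-p>S0; S0-q>S1; S1-p>S2; S1-q>S3; S2-p>S4; S2-q>S5; S3-p>S6; S3-q>S7; S4-p>S4; S4-q>S3; S5-p>S6; S5-q>S7; S6-p>S8; S6-q>S9; S7-p>S10; S7-q>S11; S8-p>S8; S8-q>S7; S9-p>S10; S9-q>S11; S10-p>S12; S10-q>S13; S11-p>S14; S11-q>S1; S12-p>S12; S12-q>S11; S13-p>S14; S13-q>S1; S14-p>S0; S14-q>S15; S15-p>S2; S15-q>S3

Handle the two conditions separately and then intersect. One (4 states) tracks how much of the suffix `qpq` has currently been matched; the other (4 states) tracks the count of `q`s modulo 4. Each combined state is a pair, one component from each; accept when both components accept.
          p    q  
>  S0     S0   S1 
   S1     S2   S3 
   S2     S4   S5 
   S3     S6   S7 
   S4     S4   S3 
 * S5     S6   S7 
   S6     S8   S9 
   S7    S10  S11 
   S8     S8   S7 
   S9    S10  S11 
   S10   S12  S13 
   S11   S14   S1 
   S12   S12  S11 
   S13   S14   S1 
   S14    S0  S15 
   S15    S2   S3 
(> = start, * = accepting)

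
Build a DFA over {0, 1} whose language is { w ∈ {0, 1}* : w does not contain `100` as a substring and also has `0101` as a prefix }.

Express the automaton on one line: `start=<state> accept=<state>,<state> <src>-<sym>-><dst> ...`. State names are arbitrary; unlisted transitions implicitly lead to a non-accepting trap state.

Run two small machines in parallel and take their product. One (4 states) tracks partial matches of the forbidden pattern `100`; the other (6 states) tracks whether the input so far still matches the prefix `0101`. Each combined state is a pair, one component from each; accept when both components accept.
An 11-state machine:
       0  1 
>  A   B  C 
   B   D  E 
   C   F  C 
   D   D  C 
   E   G  C 
   F   H  C 
   G   H  I 
   H   H  H 
 * I   J  I 
 * J   K  I 
   K   K  K 
(> = start, * = accepting)

start=A accept=I,J A-0->B A-1->C B-0->D B-1->E C-0->F C-1->C D-0->D D-1->C E-0->G E-1->C F-0->H F-1->C G-0->H G-1->I H-0->H H-1->H I-0->J I-1->I J-0->K J-1->I K-0->K K-1->K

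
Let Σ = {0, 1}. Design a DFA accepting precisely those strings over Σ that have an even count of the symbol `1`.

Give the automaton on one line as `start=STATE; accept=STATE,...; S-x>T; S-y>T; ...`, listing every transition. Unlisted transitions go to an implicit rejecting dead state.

The only thing that matters is how many `1`s have appeared, reduced mod 2. Use one state per residue: q0 for 0, …, q1 for 1. Reading `1` moves to the next residue; anything else stays put. q0 is accepting.
With 2 states:
        0   1  
>* q0   q0  q1 
   q1   q1  q0 
(> = start, * = accepting)

start=q0; accept=q0; q0-0>q0; q0-1>q1; q1-0>q1; q1-1>q0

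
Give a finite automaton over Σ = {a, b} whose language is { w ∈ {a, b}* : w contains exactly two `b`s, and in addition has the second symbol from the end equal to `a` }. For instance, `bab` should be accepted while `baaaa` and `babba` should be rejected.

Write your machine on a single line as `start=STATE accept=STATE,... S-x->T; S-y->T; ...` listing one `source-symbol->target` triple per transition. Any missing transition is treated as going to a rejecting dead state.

Handle the two conditions separately and then intersect. One (4 states) tracks the count of `b`s, saturating at 3; the other (7 states) tracks the last 2 symbols read. Each combined state is a pair, one component from each; accept when both components accept. Minimizing collapses redundant product states.
With 8 states:
        a   b  
>  S0   S0  S1 
   S1   S2  S3 
   S2   S2  S4 
   S3   S5  S6 
 * S4   S5  S6 
   S5   S7  S6 
   S6   S6  S6 
 * S7   S7  S6 
(> = start, * = accepting)

start=S0; accept=S4,S7; S0-a->S0; S0-b->S1; S1-a->S2; S1-b->S3; S2-a->S2; S2-b->S4; S3-a->S5; S3-b->S6; S4-a->S5; S4-b->S6; S5-a->S7; S5-b->S6; S6-a->S6; S6-b->S6; S7-a->S7; S7-b->S6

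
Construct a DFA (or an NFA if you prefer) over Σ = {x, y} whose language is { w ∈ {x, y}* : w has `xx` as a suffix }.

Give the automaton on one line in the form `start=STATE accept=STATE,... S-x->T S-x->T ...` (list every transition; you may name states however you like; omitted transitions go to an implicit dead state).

start=s0 accept=s2 s0-x->s1 s0-y->s0 s1-x->s2 s1-y->s0 s2-x->s2 s2-y->s0

Remember how much of `xx` the current input suffix matches. State s0 means no match yet; s1 means the last symbol is `x`; s2 means the last 2 symbols are `xx`. Only s2 accepts. On a mismatch, fall back to the longest proper suffix that is still a prefix of `xx`.
With 3 states:
        x   y  
>  s0   s1  s0 
   s1   s2  s0 
 * s2   s2  s0 
(> = start, * = accepting)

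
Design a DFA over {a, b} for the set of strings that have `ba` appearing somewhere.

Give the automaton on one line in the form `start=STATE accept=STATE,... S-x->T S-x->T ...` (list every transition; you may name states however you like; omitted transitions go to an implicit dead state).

Track how much of `ba` has been matched so far: state s0 is no progress, s2 is the absorbing accept state reached once `ba` has occurred. Intermediate states record partial matches; on a mismatch, fall back to the longest reusable overlap.
3 states suffice.
        a   b  
>  s0   s0  s1 
   s1   s2  s1 
 * s2   s2  s2 
(> = start, * = accepting)

start=s0 accept=s2 s0-a->s0 s0-b->s1 s1-a->s2 s1-b->s1 s2-a->s2 s2-b->s2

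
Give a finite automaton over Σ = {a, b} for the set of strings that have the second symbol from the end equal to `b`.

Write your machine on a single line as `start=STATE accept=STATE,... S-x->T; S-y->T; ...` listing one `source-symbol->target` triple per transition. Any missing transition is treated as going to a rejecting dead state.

Because acceptance depends on a position counted from the end, the machine has to buffer the most recent 2 symbols. Make each state the string of the last up-to-2 symbols read; on input `x` shift the window left and append `x`. Accept when the buffered window has length 2 and begins with `b`.
A 7-state machine:
        a   b  
>  s0   s1  s2 
   s1   s3  s4 
   s2   s5  s6 
   s3   s3  s4 
   s4   s5  s6 
 * s5   s3  s4 
 * s6   s5  s6 
(> = start, * = accepting)

start=s0; accept=s5,s6; s0-a->s1; s0-b->s2; s1-a->s3; s1-b->s4; s2-a->s5; s2-b->s6; s3-a->s3; s3-b->s4; s4-a->s5; s4-b->s6; s5-a->s3; s5-b->s4; s6-a->s5; s6-b->s6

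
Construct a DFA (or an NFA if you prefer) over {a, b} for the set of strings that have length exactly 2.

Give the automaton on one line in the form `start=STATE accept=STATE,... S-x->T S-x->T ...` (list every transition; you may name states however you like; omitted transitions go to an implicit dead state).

We only need to distinguish lengths 0, 1, …, 2, and '>2'. Chain q0 → q1 → q2 → q3 on every symbol, with q3 looping. Accepting states: {q2}.
        a   b  
>  q0   q1  q1 
   q1   q2  q2 
 * q2   q3  q3 
   q3   q3  q3 
(> = start, * = accepting)

start=q0 accept=q2 q0-a->q1 q0-b->q1 q1-a->q2 q1-b->q2 q2-a->q3 q2-b->q3 q3-a->q3 q3-b->q3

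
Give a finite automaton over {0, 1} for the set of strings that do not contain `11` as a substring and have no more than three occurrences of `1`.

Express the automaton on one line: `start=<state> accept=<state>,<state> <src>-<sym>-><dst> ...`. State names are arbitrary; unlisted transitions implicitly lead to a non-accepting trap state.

start=q0 accept=q0,q1,q2,q4,q5,q6 q0-0->q0 q0-1->q1 q1-0->q2 q1-1->q3 q2-0->q2 q2-1->q4 q3-0->q3 q3-1->q3 q4-0->q5 q4-1->q3 q5-0->q5 q5-1->q6 q6-0->q6 q6-1->q3

Handle the two conditions separately and then intersect. One (3 states) tracks partial matches of the forbidden pattern `11`; the other (5 states) tracks the count of `1`s, saturating at 4. Each combined state is a pair, one component from each; accept when both components accept. After merging equivalent states the machine shrinks.
A 7-state machine:
        0   1  
>* q0   q0  q1 
 * q1   q2  q3 
 * q2   q2  q4 
   q3   q3  q3 
 * q4   q5  q3 
 * q5   q5  q6 
 * q6   q6  q3 
(> = start, * = accepting)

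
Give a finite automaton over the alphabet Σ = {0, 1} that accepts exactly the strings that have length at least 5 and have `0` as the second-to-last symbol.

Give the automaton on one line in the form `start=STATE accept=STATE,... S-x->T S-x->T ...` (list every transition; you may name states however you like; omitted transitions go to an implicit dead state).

start=q0 accept=q5,q6 q0-0->q1 q0-1->q1 q1-0->q2 q1-1->q2 q2-0->q3 q2-1->q3 q3-0->q4 q3-1->q3 q4-0->q5 q4-1->q6 q5-0->q5 q5-1->q6 q6-0->q4 q6-1->q3

Handle the two conditions separately and then intersect. One (7 states) tracks the input length, saturating at 6; the other (7 states) tracks the last 2 symbols read. Each combined state is a pair, one component from each; accept when both components accept. After merging equivalent states the machine shrinks.
With 7 states:
        0   1  
>  q0   q1  q1 
   q1   q2  q2 
   q2   q3  q3 
   q3   q4  q3 
   q4   q5  q6 
 * q5   q5  q6 
 * q6   q4  q3 
(> = start, * = accepting)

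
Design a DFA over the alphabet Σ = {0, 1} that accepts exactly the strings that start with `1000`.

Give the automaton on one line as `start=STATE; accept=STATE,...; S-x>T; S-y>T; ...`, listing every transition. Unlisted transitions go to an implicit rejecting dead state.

Check the first 4 symbols one by one: q0 through q3 record how many have matched `1000` so far; any wrong symbol goes to the dead state q5. After all 4 match we enter the accepting sink q4.
With 6 states:
        0   1  
>  q0   q5  q1 
   q1   q2  q5 
   q2   q3  q5 
   q3   q4  q5 
 * q4   q4  q4 
   q5   q5  q5 
(> = start, * = accepting)

start=q0; accept=q4; q0-0>q5; q0-1>q1; q1-0>q2; q1-1>q5; q2-0>q3; q2-1>q5; q3-0>q4; q3-1>q5; q4-0>q4; q4-1>q4; q5-0>q5; q5-1>q5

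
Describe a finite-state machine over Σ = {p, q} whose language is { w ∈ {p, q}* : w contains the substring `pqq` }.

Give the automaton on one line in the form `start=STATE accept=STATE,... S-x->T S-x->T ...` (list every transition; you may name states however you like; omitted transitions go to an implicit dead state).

start=S0 accept=S3 S0-p->S1 S0-q->S0 S1-p->S1 S1-q->S2 S2-p->S1 S2-q->S3 S3-p->S3 S3-q->S3

Track how much of `pqq` has been matched so far: state S0 is no progress, S3 is the absorbing accept state reached once `pqq` has occurred. Intermediate states record partial matches; on a mismatch, fall back to the longest reusable overlap.
With 4 states:
        p   q  
>  S0   S1  S0 
   S1   S1  S2 
   S2   S1  S3 
 * S3   S3  S3 
(> = start, * = accepting)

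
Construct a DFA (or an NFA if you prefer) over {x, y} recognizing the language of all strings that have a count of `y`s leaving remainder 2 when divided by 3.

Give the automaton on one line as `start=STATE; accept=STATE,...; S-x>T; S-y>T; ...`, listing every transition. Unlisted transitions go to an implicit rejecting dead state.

Keep the running count of `y`s modulo 3: each `y` advances along the cycle q0 → q1 → q2 → q0 while other symbols loop. Accept at q2.
A 3-state machine:
        x   y  
>  q0   q0  q1 
   q1   q1  q2 
 * q2   q2  q0 
(> = start, * = accepting)

start=q0; accept=q2; q0-x>q0; q0-y>q1; q1-x>q1; q1-y>q2; q2-x>q2; q2-y>q0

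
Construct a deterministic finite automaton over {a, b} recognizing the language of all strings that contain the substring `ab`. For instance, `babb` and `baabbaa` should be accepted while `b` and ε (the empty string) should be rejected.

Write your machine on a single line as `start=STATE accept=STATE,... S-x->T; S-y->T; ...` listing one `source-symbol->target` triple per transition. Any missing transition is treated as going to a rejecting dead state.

Track how much of `ab` has been matched so far: state q0 is no progress, q2 is the absorbing accept state reached once `ab` has occurred. Intermediate states record partial matches; on a mismatch, fall back to the longest reusable overlap.
With 3 states:
        a   b  
>  q0   q1  q0 
   q1   q1  q2 
 * q2   q2  q2 
(> = start, * = accepting)

start=q0; accept=q2; q0-a->q1; q0-b->q0; q1-a->q1; q1-b->q2; q2-a->q2; q2-b->q2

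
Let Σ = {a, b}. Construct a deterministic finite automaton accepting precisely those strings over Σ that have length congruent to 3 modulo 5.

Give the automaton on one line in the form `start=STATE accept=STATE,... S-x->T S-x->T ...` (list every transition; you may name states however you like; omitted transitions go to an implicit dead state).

Count input length modulo 5: every symbol advances one step around the cycle S0 → S1 → S2 → S3 → S4 → S0. Accept at S3.
        a   b  
>  S0   S1  S1 
   S1   S2  S2 
   S2   S3  S3 
 * S3   S4  S4 
   S4   S0  S0 
(> = start, * = accepting)

start=S0 accept=S3 S0-a->S1 S0-b->S1 S1-a->S2 S1-b->S2 S2-a->S3 S2-b->S3 S3-a->S4 S3-b->S4 S4-a->S0 S4-b->S0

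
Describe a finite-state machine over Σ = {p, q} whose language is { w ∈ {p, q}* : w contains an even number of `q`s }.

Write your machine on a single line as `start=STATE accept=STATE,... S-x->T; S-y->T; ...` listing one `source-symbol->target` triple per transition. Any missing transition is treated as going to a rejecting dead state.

Keep the running count of `q`s modulo 2: each `q` advances along the cycle s0 → s1 → s0 while other symbols loop. Accept at s0.
        p   q  
>* s0   s0  s1 
   s1   s1  s0 
(> = start, * = accepting)

start=s0; accept=s0; s0-p->s0; s0-q->s1; s1-p->s1; s1-q->s0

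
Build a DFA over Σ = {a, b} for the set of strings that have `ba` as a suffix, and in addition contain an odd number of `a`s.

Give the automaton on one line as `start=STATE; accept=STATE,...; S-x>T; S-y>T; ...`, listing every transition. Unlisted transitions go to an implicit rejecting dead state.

start=s0; accept=s4; s0-a>s1; s0-b>s2; s1-a>s0; s1-b>s3; s2-a>s4; s2-b>s2; s3-a>s5; s3-b>s3; s4-a>s0; s4-b>s3; s5-a>s1; s5-b>s2

Run two small machines in parallel and take their product. The first has 3 states tracking how much of the suffix `ba` has currently been matched; the second has 2 states tracking the count of `a`s modulo 2. A product state is a pair (one from each), accepting exactly when both do.
With 6 states:
        a   b  
>  s0   s1  s2 
   s1   s0  s3 
   s2   s4  s2 
   s3   s5  s3 
 * s4   s0  s3 
   s5   s1  s2 
(> = start, * = accepting)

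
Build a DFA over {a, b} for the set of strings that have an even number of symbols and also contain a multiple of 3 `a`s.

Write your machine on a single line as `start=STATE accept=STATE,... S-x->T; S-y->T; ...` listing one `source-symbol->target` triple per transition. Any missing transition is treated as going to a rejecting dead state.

start=q0; accept=q0; q0-a->q1; q0-b->q2; q1-a->q3; q1-b->q4; q2-a->q4; q2-b->q0; q3-a->q2; q3-b->q5; q4-a->q5; q4-b->q1; q5-a->q0; q5-b->q3

Run two small machines in parallel and take their product. The first has 2 states tracking the input length modulo 2; the second has 3 states tracking the count of `a`s modulo 3. A product state is a pair (one from each), accepting exactly when both do.
With 6 states:
        a   b  
>* q0   q1  q2 
   q1   q3  q4 
   q2   q4  q0 
   q3   q2  q5 
   q4   q5  q1 
   q5   q0  q3 
(> = start, * = accepting)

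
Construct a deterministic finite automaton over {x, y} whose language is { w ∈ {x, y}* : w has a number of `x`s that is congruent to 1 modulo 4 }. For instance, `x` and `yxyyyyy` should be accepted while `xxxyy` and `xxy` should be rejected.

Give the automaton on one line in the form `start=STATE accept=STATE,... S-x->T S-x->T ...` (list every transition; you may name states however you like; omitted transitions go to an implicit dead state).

Keep the running count of `x`s modulo 4: each `x` advances along the cycle A → B → C → D → A while other symbols loop. Accept at B.
       x  y 
>  A   B  A 
 * B   C  B 
   C   D  C 
   D   A  D 
(> = start, * = accepting)

start=A accept=B A-x->B A-y->A B-x->C B-y->B C-x->D C-y->C D-x->A D-y->D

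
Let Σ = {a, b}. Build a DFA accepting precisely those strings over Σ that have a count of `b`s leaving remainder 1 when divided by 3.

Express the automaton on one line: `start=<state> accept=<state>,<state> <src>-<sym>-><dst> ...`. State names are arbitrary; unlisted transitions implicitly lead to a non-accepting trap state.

start=q0 accept=q1 q0-a->q0 q0-b->q1 q1-a->q1 q1-b->q2 q2-a->q2 q2-b->q0

The only thing that matters is how many `b`s have appeared, reduced mod 3. Use one state per residue: q0 for 0, …, q2 for 2. Reading `b` moves to the next residue; anything else stays put. q1 is accepting.
        a   b  
>  q0   q0  q1 
 * q1   q1  q2 
   q2   q2  q0 
(> = start, * = accepting)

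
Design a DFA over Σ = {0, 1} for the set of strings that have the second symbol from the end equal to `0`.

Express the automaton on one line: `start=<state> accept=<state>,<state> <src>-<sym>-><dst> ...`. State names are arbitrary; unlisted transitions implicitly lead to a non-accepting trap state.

start=S0 accept=S3,S4 S0-0->S1 S0-1->S2 S1-0->S3 S1-1->S4 S2-0->S5 S2-1->S6 S3-0->S3 S3-1->S4 S4-0->S5 S4-1->S6 S5-0->S3 S5-1->S4 S6-0->S5 S6-1->S6

Because acceptance depends on a position counted from the end, the machine has to buffer the most recent 2 symbols. Make each state the string of the last up-to-2 symbols read; on input `x` shift the window left and append `x`. Accept when the buffered window has length 2 and begins with `0`.
7 states suffice.
        0   1  
>  S0   S1  S2 
   S1   S3  S4 
   S2   S5  S6 
 * S3   S3  S4 
 * S4   S5  S6 
   S5   S3  S4 
   S6   S5  S6 
(> = start, * = accepting)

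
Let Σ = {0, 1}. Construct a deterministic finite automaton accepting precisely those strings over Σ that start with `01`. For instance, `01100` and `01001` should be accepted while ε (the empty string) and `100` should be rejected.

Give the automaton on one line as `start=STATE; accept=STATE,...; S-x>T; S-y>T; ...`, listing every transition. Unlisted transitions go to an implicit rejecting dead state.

Walk along `01` while the input agrees: from A take `0` to B, and so on. Any deviation drops to the rejecting sink D. Once C is reached the prefix is confirmed and every continuation is accepted.
       0  1 
>  A   B  D 
   B   D  C 
 * C   C  C 
   D   D  D 
(> = start, * = accepting)

start=A; accept=C; A-0>B; A-1>D; B-0>D; B-1>C; C-0>C; C-1>C; D-0>D; D-1>D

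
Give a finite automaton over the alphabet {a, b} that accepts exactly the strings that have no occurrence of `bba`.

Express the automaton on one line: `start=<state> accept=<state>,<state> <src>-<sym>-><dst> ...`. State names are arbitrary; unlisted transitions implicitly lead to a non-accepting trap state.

This is the complement of 'contains `bba`'. Use the same substring-matching states — q0 through q3 holding how much of `bba` has just been matched — but flip the accepting set: everything except the trap q3 accepts.
        a   b  
>* q0   q0  q1 
 * q1   q0  q2 
 * q2   q3  q2 
   q3   q3  q3 
(> = start, * = accepting)

start=q0 accept=q0,q1,q2 q0-a->q0 q0-b->q1 q1-a->q0 q1-b->q2 q2-a->q3 q2-b->q2 q3-a->q3 q3-b->q3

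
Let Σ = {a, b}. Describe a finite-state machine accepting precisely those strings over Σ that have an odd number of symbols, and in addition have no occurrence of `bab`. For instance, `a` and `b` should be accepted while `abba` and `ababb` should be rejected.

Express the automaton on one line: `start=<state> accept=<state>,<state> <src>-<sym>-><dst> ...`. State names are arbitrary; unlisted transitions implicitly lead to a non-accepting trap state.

Run two small machines in parallel and take their product. The first has 2 states tracking the input length modulo 2; the second has 4 states tracking partial matches of the forbidden pattern `bab`. A product state is a pair (one from each), accepting exactly when both do.
An 8-state machine:
        a   b  
>  S0   S1  S2 
 * S1   S0  S3 
 * S2   S4  S3 
   S3   S5  S2 
   S4   S1  S6 
 * S5   S0  S7 
   S6   S7  S7 
   S7   S6  S6 
(> = start, * = accepting)

start=S0 accept=S1,S2,S5 S0-a->S1 S0-b->S2 S1-a->S0 S1-b->S3 S2-a->S4 S2-b->S3 S3-a->S5 S3-b->S2 S4-a->S1 S4-b->S6 S5-a->S0 S5-b->S7 S6-a->S7 S6-b->S7 S7-a->S6 S7-b->S6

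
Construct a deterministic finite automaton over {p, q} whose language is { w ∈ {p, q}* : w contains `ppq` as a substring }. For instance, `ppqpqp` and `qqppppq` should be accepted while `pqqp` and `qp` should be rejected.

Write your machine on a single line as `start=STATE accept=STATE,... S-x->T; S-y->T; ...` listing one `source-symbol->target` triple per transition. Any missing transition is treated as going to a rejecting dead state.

start=s0; accept=s3; s0-p->s1; s0-q->s0; s1-p->s2; s1-q->s0; s2-p->s2; s2-q->s3; s3-p->s3; s3-q->s3

Track how much of `ppq` has been matched so far: state s0 is no progress, s3 is the absorbing accept state reached once `ppq` has occurred. Intermediate states record partial matches; on a mismatch, fall back to the longest reusable overlap.
A 4-state machine:
        p   q  
>  s0   s1  s0 
   s1   s2  s0 
   s2   s2  s3 
 * s3   s3  s3 
(> = start, * = accepting)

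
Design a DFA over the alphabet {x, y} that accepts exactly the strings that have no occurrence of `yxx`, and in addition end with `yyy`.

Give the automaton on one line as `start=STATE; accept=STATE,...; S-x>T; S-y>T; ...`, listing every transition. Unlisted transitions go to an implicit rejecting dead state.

Build one automaton per condition and run them in lockstep. One (4 states) tracks partial matches of the forbidden pattern `yxx`; the other (4 states) tracks how much of the suffix `yyy` has currently been matched. Each combined state is a pair, one component from each; accept when both components accept. After merging equivalent states the machine shrinks.
       x  y 
>  A   A  B 
   B   C  D 
   C   E  B 
   D   C  F 
   E   E  E 
 * F   C  F 
(> = start, * = accepting)

start=A; accept=F; A-x>A; A-y>B; B-x>C; B-y>D; C-x>E; C-y>B; D-x>C; D-y>F; E-x>E; E-y>E; F-x>C; F-y>F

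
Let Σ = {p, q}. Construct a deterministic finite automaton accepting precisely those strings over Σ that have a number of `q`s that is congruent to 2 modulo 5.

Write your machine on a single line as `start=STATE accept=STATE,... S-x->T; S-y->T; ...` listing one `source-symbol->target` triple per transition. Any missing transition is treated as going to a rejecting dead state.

Keep the running count of `q`s modulo 5: each `q` advances along the cycle S0 → S1 → S2 → S3 → S4 → S0 while other symbols loop. Accept at S2.
With 5 states:
        p   q  
>  S0   S0  S1 
   S1   S1  S2 
 * S2   S2  S3 
   S3   S3  S4 
   S4   S4  S0 
(> = start, * = accepting)

start=S0; accept=S2; S0-p->S0; S0-q->S1; S1-p->S1; S1-q->S2; S2-p->S2; S2-q->S3; S3-p->S3; S3-q->S4; S4-p->S4; S4-q->S0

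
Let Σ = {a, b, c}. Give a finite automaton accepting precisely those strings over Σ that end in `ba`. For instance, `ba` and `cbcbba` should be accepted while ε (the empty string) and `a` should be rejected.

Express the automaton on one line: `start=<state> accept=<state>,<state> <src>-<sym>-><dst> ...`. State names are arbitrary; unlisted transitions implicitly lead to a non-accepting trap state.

Remember how much of `ba` the current input suffix matches. State q0 means no match yet; q1 means the last symbol is `b`; q2 means the last 2 symbols are `ba`. Only q2 accepts. On a mismatch, fall back to the longest proper suffix that is still a prefix of `ba`.
A 3-state machine:
        a   b   c  
>  q0   q0  q1  q0 
   q1   q2  q1  q0 
 * q2   q0  q1  q0 
(> = start, * = accepting)

start=q0 accept=q2 q0-a->q0 q0-b->q1 q0-c->q0 q1-a->q2 q1-b->q1 q1-c->q0 q2-a->q0 q2-b->q1 q2-c->q0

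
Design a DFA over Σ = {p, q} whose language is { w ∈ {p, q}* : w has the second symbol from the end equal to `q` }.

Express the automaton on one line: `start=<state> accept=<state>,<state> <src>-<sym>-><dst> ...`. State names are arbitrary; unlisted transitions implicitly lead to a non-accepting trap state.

Because acceptance depends on a position counted from the end, the machine has to buffer the most recent 2 symbols. Make each state the string of the last up-to-2 symbols read; on input `x` shift the window left and append `x`. Accept when the buffered window has length 2 and begins with `q`.
        p   q  
>  S0   S1  S2 
   S1   S3  S4 
   S2   S5  S6 
   S3   S3  S4 
   S4   S5  S6 
 * S5   S3  S4 
 * S6   S5  S6 
(> = start, * = accepting)

start=S0 accept=S5,S6 S0-p->S1 S0-q->S2 S1-p->S3 S1-q->S4 S2-p->S5 S2-q->S6 S3-p->S3 S3-q->S4 S4-p->S5 S4-q->S6 S5-p->S3 S5-q->S4 S6-p->S5 S6-q->S6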